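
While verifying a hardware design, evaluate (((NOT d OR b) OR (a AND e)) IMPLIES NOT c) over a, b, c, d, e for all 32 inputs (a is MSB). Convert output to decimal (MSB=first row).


Formula: (((NOT d OR b) OR (a AND e)) IMPLIES NOT c) over a, b, c, d, e (32 rows)
Evaluate each row (bits = a,b,c,d,e, MSB first):
  row 0 [00000]: (((NOT 0 OR 0) OR (0 AND 0)) IMPLIES NOT 0) -> 1
  row 1 [00001]: (((NOT 0 OR 0) OR (0 AND 1)) IMPLIES NOT 0) -> 1
  row 2 [00010]: (((NOT 1 OR 0) OR (0 AND 0)) IMPLIES NOT 0) -> 1
  row 3 [00011]: (((NOT 1 OR 0) OR (0 AND 1)) IMPLIES NOT 0) -> 1
  row 4 [00100]: (((NOT 0 OR 0) OR (0 AND 0)) IMPLIES NOT 1) -> 0
  row 5 [00101]: (((NOT 0 OR 0) OR (0 AND 1)) IMPLIES NOT 1) -> 0
  row 6 [00110]: (((NOT 1 OR 0) OR (0 AND 0)) IMPLIES NOT 1) -> 1
  row 7 [00111]: (((NOT 1 OR 0) OR (0 AND 1)) IMPLIES NOT 1) -> 1
  row 8 [01000]: (((NOT 0 OR 1) OR (0 AND 0)) IMPLIES NOT 0) -> 1
  row 9 [01001]: (((NOT 0 OR 1) OR (0 AND 1)) IMPLIES NOT 0) -> 1
  row 10 [01010]: (((NOT 1 OR 1) OR (0 AND 0)) IMPLIES NOT 0) -> 1
  row 11 [01011]: (((NOT 1 OR 1) OR (0 AND 1)) IMPLIES NOT 0) -> 1
  row 12 [01100]: (((NOT 0 OR 1) OR (0 AND 0)) IMPLIES NOT 1) -> 0
  row 13 [01101]: (((NOT 0 OR 1) OR (0 AND 1)) IMPLIES NOT 1) -> 0
  row 14 [01110]: (((NOT 1 OR 1) OR (0 AND 0)) IMPLIES NOT 1) -> 0
  row 15 [01111]: (((NOT 1 OR 1) OR (0 AND 1)) IMPLIES NOT 1) -> 0
  row 16 [10000]: (((NOT 0 OR 0) OR (1 AND 0)) IMPLIES NOT 0) -> 1
  row 17 [10001]: (((NOT 0 OR 0) OR (1 AND 1)) IMPLIES NOT 0) -> 1
  row 18 [10010]: (((NOT 1 OR 0) OR (1 AND 0)) IMPLIES NOT 0) -> 1
  row 19 [10011]: (((NOT 1 OR 0) OR (1 AND 1)) IMPLIES NOT 0) -> 1
  row 20 [10100]: (((NOT 0 OR 0) OR (1 AND 0)) IMPLIES NOT 1) -> 0
  row 21 [10101]: (((NOT 0 OR 0) OR (1 AND 1)) IMPLIES NOT 1) -> 0
  row 22 [10110]: (((NOT 1 OR 0) OR (1 AND 0)) IMPLIES NOT 1) -> 1
  row 23 [10111]: (((NOT 1 OR 0) OR (1 AND 1)) IMPLIES NOT 1) -> 0
  row 24 [11000]: (((NOT 0 OR 1) OR (1 AND 0)) IMPLIES NOT 0) -> 1
  row 25 [11001]: (((NOT 0 OR 1) OR (1 AND 1)) IMPLIES NOT 0) -> 1
  row 26 [11010]: (((NOT 1 OR 1) OR (1 AND 0)) IMPLIES NOT 0) -> 1
  row 27 [11011]: (((NOT 1 OR 1) OR (1 AND 1)) IMPLIES NOT 0) -> 1
  row 28 [11100]: (((NOT 0 OR 1) OR (1 AND 0)) IMPLIES NOT 1) -> 0
  row 29 [11101]: (((NOT 0 OR 1) OR (1 AND 1)) IMPLIES NOT 1) -> 0
  row 30 [11110]: (((NOT 1 OR 1) OR (1 AND 0)) IMPLIES NOT 1) -> 0
  row 31 [11111]: (((NOT 1 OR 1) OR (1 AND 1)) IMPLIES NOT 1) -> 0
Full result column, 4 rows per line (a,b,c fixed per line; d,e runs 00..11 left to right):
  rows 0-3 [a,b,c=000]: 1111  = hex F
  rows 4-7 [a,b,c=001]: 0011  = hex 3
  rows 8-11 [a,b,c=010]: 1111  = hex F
  rows 12-15 [a,b,c=011]: 0000  = hex 0
  rows 16-19 [a,b,c=100]: 1111  = hex F
  rows 20-23 [a,b,c=101]: 0010  = hex 2
  rows 24-27 [a,b,c=110]: 1111  = hex F
  rows 28-31 [a,b,c=111]: 0000  = hex 0
Output column (row 0 .. row 31) = 11110011111100001111001011110000
Output column grouped in 4s = 1111 0011 1111 0000 1111 0010 1111 0000 = 0xF3F0F2F0
Convert to decimal digit by digit (value = value*16 + digit):
  F -> 15
  15*16 + 3 = 243
  243*16 + 15 (F) = 3903
  3903*16 + 0 = 62448
  62448*16 + 15 (F) = 999183
  999183*16 + 2 = 15986930
  15986930*16 + 15 (F) = 255790895
  255790895*16 + 0 = 4092654320
Decimal = 4092654320

4092654320


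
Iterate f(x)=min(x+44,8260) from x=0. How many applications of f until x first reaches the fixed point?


Step 1: x=0, cap=8260, increment=44
Step 2: x grows by 44 each step until capped at 8260; fixed point is x=8260
Step 3: iterations = ceil(8260/44) = 188

188


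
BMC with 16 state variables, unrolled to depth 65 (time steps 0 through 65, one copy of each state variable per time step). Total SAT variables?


BMC unrolls to depth k, creating one copy of each state var for steps 0..k.
Step count = 65 + 1 = 66 (steps 0 through 65)
Vars per step = 16
Total = 16 * 66 = 1056

1056


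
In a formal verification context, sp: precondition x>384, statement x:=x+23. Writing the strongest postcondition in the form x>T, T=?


Formula: sp(P, x:=E) = exists old_x. (x = E[old_x/x]) AND P[old_x/x] (old_x is the value of x before the assignment; eliminate old_x by solving x = E[old_x/x] for old_x)
Step 1: Precondition P: x>384, i.e. old_x > 384
Step 2: Assignment gives x = old_x + 23, so old_x = x - 23
Step 3: Substitute into P: x - 23 > 384
Step 4: Simplify: x > 384+23 = 407

407


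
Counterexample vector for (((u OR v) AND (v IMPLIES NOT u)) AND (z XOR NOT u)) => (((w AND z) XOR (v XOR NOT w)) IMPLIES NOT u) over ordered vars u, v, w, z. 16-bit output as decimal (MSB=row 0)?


F1 = (((u OR v) AND (v IMPLIES NOT u)) AND (z XOR NOT u))
F2 = (((w AND z) XOR (v XOR NOT w)) IMPLIES NOT u)
Counterexample to F1=>F2 is where F1=1 and F2=0.
Evaluate each row (bits = u,v,w,z, MSB first):
  row 0 [0000]: F1=0 F2=1 -> F1&~F2 -> 0
  row 1 [0001]: F1=0 F2=1 -> F1&~F2 -> 0
  row 2 [0010]: F1=0 F2=1 -> F1&~F2 -> 0
  row 3 [0011]: F1=0 F2=1 -> F1&~F2 -> 0
  row 4 [0100]: F1=1 F2=1 -> F1&~F2 -> 0
  row 5 [0101]: F1=0 F2=1 -> F1&~F2 -> 0
  row 6 [0110]: F1=1 F2=1 -> F1&~F2 -> 0
  row 7 [0111]: F1=0 F2=1 -> F1&~F2 -> 0
  row 8 [1000]: F1=0 F2=0 -> F1&~F2 -> 0
  row 9 [1001]: F1=1 F2=0 -> F1&~F2 -> 1
  row 10 [1010]: F1=0 F2=1 -> F1&~F2 -> 0
  row 11 [1011]: F1=1 F2=0 -> F1&~F2 -> 1
  row 12 [1100]: F1=0 F2=1 -> F1&~F2 -> 0
  row 13 [1101]: F1=0 F2=1 -> F1&~F2 -> 0
  row 14 [1110]: F1=0 F2=0 -> F1&~F2 -> 0
  row 15 [1111]: F1=0 F2=1 -> F1&~F2 -> 0
Full result column, 4 rows per line (u,v fixed per line; w,z runs 00..11 left to right):
  rows 0-3 [u,v=00]: 0000  = hex 0
  rows 4-7 [u,v=01]: 0000  = hex 0
  rows 8-11 [u,v=10]: 0101  = hex 5
  rows 12-15 [u,v=11]: 0000  = hex 0
Counterexample vector (row 0 .. row 15) = 0000000001010000
Output column grouped in 4s = 0000 0000 0101 0000 = 0x0050
Convert to decimal digit by digit (value = value*16 + digit):
  0 -> 0
  0*16 + 0 = 0
  0*16 + 5 = 5
  5*16 + 0 = 80
Decimal = 80

80


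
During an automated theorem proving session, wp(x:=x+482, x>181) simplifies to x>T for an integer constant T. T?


Formula: wp(x:=E, P) = P[E/x] (substitute E for x in postcondition)
Step 1: Postcondition: x>181
Step 2: Substitute x+482 for x: x+482>181
Step 3: Solve for x: x > 181-482 = -301

-301


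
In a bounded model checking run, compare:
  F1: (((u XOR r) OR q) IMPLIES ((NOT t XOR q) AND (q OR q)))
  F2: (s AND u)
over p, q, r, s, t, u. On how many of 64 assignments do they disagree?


F1 = (((u XOR r) OR q) IMPLIES ((NOT t XOR q) AND (q OR q)))
F2 = (s AND u)
Evaluate both on each of 64 rows (bits = p,q,r,s,t,u):
  row 0 [000000]: F1=1 F2=0 (differ) -> 1
  row 1 [000001]: F1=0 F2=0 -> 0
  row 2 [000010]: F1=1 F2=0 (differ) -> 1
  row 3 [000011]: F1=0 F2=0 -> 0
  row 4 [000100]: F1=1 F2=0 (differ) -> 1
  (every remaining row is evaluated the same way; all 64 results are listed next)
Full result column, 8 rows per line (p,q,r fixed per line; s,t,u runs 000..111 left to right):
  rows 0-7 [p,q,r=000]: 10101111  (ones: 6)
  rows 8-15 [p,q,r=001]: 01010000  (ones: 2)
  rows 16-23 [p,q,r=010]: 00110110  (ones: 4)
  rows 24-31 [p,q,r=011]: 00110110  (ones: 4)
  rows 32-39 [p,q,r=100]: 10101111  (ones: 6)
  rows 40-47 [p,q,r=101]: 01010000  (ones: 2)
  rows 48-55 [p,q,r=110]: 00110110  (ones: 4)
  rows 56-63 [p,q,r=111]: 00110110  (ones: 4)
Disagreements = 6+2+4+4+6+2+4+4 = 32

32


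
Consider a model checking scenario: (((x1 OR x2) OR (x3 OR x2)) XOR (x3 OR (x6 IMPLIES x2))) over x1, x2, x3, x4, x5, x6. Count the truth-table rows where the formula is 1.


Formula: (((x1 OR x2) OR (x3 OR x2)) XOR (x3 OR (x6 IMPLIES x2))) over 6 vars (64 rows)
Evaluate each row (x1, x2, x3, x4, x5, x6 as bits, MSB first):
  row 0 [000000]: (((0 OR 0) OR (0 OR 0)) XOR (0 OR (0 IMPLIES 0))) -> 1
  row 1 [000001]: (((0 OR 0) OR (0 OR 0)) XOR (0 OR (1 IMPLIES 0))) -> 0
  row 2 [000010]: (((0 OR 0) OR (0 OR 0)) XOR (0 OR (0 IMPLIES 0))) -> 1
  row 3 [000011]: (((0 OR 0) OR (0 OR 0)) XOR (0 OR (1 IMPLIES 0))) -> 0
  row 4 [000100]: (((0 OR 0) OR (0 OR 0)) XOR (0 OR (0 IMPLIES 0))) -> 1
  (every remaining row is evaluated the same way; all 64 results are listed next)
Full result column, 8 rows per line (x1,x2,x3 fixed per line; x4,x5,x6 runs 000..111 left to right):
  rows 0-7 [x1,x2,x3=000]: 10101010  (ones: 4)
  rows 8-15 [x1,x2,x3=001]: 00000000  (ones: 0)
  rows 16-23 [x1,x2,x3=010]: 00000000  (ones: 0)
  rows 24-31 [x1,x2,x3=011]: 00000000  (ones: 0)
  rows 32-39 [x1,x2,x3=100]: 01010101  (ones: 4)
  rows 40-47 [x1,x2,x3=101]: 00000000  (ones: 0)
  rows 48-55 [x1,x2,x3=110]: 00000000  (ones: 0)
  rows 56-63 [x1,x2,x3=111]: 00000000  (ones: 0)
Count of 1-rows = 4+0+0+0+4+0+0+0 = 8

8


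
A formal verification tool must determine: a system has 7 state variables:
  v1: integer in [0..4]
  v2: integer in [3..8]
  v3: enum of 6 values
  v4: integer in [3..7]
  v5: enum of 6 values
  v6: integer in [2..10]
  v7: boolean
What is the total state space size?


State space = product of domain sizes of all variables.
Domain sizes:
  v1 (integer in [0..4]): 5
  v2 (integer in [3..8]): 6
  v3 (enum of 6 values): 6
  v4 (integer in [3..7]): 5
  v5 (enum of 6 values): 6
  v6 (integer in [2..10]): 9
  v7 (boolean): 2
Product = 5 * 6 * 6 * 5 * 6 * 9 * 2 = 97200

97200


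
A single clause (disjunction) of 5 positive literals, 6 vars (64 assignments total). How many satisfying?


Step 1: Total=2^6=64
Step 2: Unsat when all 5 false: 2^1=2
Step 3: Sat=64-2=62

62


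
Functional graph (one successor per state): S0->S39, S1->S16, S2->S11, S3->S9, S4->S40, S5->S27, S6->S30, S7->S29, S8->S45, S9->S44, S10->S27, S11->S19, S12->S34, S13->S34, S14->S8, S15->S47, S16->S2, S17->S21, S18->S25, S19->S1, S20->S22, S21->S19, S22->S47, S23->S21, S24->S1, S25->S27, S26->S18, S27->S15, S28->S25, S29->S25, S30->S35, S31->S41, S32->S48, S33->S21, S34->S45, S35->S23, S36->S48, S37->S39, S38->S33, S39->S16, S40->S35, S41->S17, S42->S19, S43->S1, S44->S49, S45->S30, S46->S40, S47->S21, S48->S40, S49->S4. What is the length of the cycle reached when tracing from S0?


Trace from S0 until a state repeats:
  S0 -> S39 -> S16 -> S2 -> S11 -> S19 -> S1 -> S16
S16 first seen at step 2, revisited at step 7.
Cycle length = 7 - 2 = 5

5


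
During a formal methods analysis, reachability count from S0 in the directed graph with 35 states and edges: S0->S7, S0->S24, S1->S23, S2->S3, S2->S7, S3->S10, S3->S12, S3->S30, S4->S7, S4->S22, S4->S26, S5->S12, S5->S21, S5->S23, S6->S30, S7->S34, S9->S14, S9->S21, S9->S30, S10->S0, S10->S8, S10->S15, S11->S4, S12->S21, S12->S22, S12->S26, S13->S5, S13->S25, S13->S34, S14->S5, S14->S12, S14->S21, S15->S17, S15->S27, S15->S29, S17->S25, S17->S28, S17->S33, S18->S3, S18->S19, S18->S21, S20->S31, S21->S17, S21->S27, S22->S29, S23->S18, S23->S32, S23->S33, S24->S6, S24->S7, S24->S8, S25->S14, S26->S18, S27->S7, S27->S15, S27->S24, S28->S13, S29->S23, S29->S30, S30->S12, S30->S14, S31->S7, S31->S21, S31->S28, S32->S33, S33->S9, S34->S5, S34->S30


BFS from S0:
  layer 0: {S0}
  layer 1: {S7, S24}
  layer 2: {S6, S8, S34}
  layer 3: {S5, S30}
  layer 4: {S12, S14, S21, S23}
  layer 5: {S17, S18, S22, S26, S27, S32, S33}
  layer 6: {S3, S9, S15, S19, S25, S28, S29}
  layer 7: {S10, S13}
Reachable set: {S0, S3, S5, S6, S7, S8, S9, S10, S12, S13, S14, S15, S17, S18, S19, S21, S22, S23, S24, S25, S26, S27, S28, S29, S30, S32, S33, S34}
Count = 28

28


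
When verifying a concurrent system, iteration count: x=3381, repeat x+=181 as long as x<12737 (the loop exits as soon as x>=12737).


Step 1: x goes from 3381 toward 12737 by 181; the body runs while x<12737, so iterations = ceil((bound-start)/step)
Step 2: Distance=9356
Step 3: ceil(9356/181)=52

52


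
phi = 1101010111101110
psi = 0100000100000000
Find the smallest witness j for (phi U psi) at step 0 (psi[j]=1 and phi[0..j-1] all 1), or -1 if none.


(phi U psi) at 0: need smallest j with psi[j]=1 and phi[i]=1 for all i in [0,j).
Scan from step 0:
  step 0: phi=1, psi=0 -> continue
  step 1: psi=1 and phi held for [0,1) -> witness found
Witness step = 1

1


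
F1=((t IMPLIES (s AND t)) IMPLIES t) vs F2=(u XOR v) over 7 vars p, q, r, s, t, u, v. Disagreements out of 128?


F1 = ((t IMPLIES (s AND t)) IMPLIES t)
F2 = (u XOR v)
Evaluate both on each of 128 rows (bits = p,q,r,s,t,u,v):
  row 0 [0000000]: F1=0 F2=0 -> 0
  row 1 [0000001]: F1=0 F2=1 (differ) -> 1
  row 2 [0000010]: F1=0 F2=1 (differ) -> 1
  row 3 [0000011]: F1=0 F2=0 -> 0
  row 4 [0000100]: F1=1 F2=0 (differ) -> 1
  (every remaining row is evaluated the same way; all 128 results are listed next)
Full result column, 8 rows per line (p,q,r,s fixed per line; t,u,v runs 000..111 left to right):
  rows 0-7 [p,q,r,s=0000]: 01101001  (ones: 4)
  rows 8-15 [p,q,r,s=0001]: 01101001  (ones: 4)
  rows 16-23 [p,q,r,s=0010]: 01101001  (ones: 4)
  rows 24-31 [p,q,r,s=0011]: 01101001  (ones: 4)
  rows 32-39 [p,q,r,s=0100]: 01101001  (ones: 4)
  rows 40-47 [p,q,r,s=0101]: 01101001  (ones: 4)
  rows 48-55 [p,q,r,s=0110]: 01101001  (ones: 4)
  rows 56-63 [p,q,r,s=0111]: 01101001  (ones: 4)
  rows 64-71 [p,q,r,s=1000]: 01101001  (ones: 4)
  rows 72-79 [p,q,r,s=1001]: 01101001  (ones: 4)
  rows 80-87 [p,q,r,s=1010]: 01101001  (ones: 4)
  rows 88-95 [p,q,r,s=1011]: 01101001  (ones: 4)
  rows 96-103 [p,q,r,s=1100]: 01101001  (ones: 4)
  rows 104-111 [p,q,r,s=1101]: 01101001  (ones: 4)
  rows 112-119 [p,q,r,s=1110]: 01101001  (ones: 4)
  rows 120-127 [p,q,r,s=1111]: 01101001  (ones: 4)
Disagreements = 4+4+4+4+4+4+4+4+4+4+4+4+4+4+4+4 = 64

64


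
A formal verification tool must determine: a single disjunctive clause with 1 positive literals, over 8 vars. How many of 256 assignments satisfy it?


Step 1: Total=2^8=256
Step 2: Unsat when all 1 false: 2^7=128
Step 3: Sat=256-128=128

128


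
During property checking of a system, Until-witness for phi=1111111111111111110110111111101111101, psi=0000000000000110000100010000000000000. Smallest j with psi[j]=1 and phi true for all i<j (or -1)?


(phi U psi) at 0: need smallest j with psi[j]=1 and phi[i]=1 for all i in [0,j).
Scan from step 0:
  step 0: phi=1, psi=0 -> continue
  step 1: phi=1, psi=0 -> continue
  step 2: phi=1, psi=0 -> continue
  step 3: phi=1, psi=0 -> continue
  step 13: psi=1 and phi held for [0,13) -> witness found
Witness step = 13

13


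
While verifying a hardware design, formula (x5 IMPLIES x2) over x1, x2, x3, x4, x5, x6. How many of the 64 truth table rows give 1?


Formula: (x5 IMPLIES x2) over 6 vars (64 rows)
Evaluate each row (x1, x2, x3, x4, x5, x6 as bits, MSB first):
  row 0 [000000]: (0 IMPLIES 0) -> 1
  row 1 [000001]: (0 IMPLIES 0) -> 1
  row 2 [000010]: (1 IMPLIES 0) -> 0
  row 3 [000011]: (1 IMPLIES 0) -> 0
  row 4 [000100]: (0 IMPLIES 0) -> 1
  (every remaining row is evaluated the same way; all 64 results are listed next)
Full result column, 8 rows per line (x1,x2,x3 fixed per line; x4,x5,x6 runs 000..111 left to right):
  rows 0-7 [x1,x2,x3=000]: 11001100  (ones: 4)
  rows 8-15 [x1,x2,x3=001]: 11001100  (ones: 4)
  rows 16-23 [x1,x2,x3=010]: 11111111  (ones: 8)
  rows 24-31 [x1,x2,x3=011]: 11111111  (ones: 8)
  rows 32-39 [x1,x2,x3=100]: 11001100  (ones: 4)
  rows 40-47 [x1,x2,x3=101]: 11001100  (ones: 4)
  rows 48-55 [x1,x2,x3=110]: 11111111  (ones: 8)
  rows 56-63 [x1,x2,x3=111]: 11111111  (ones: 8)
Count of 1-rows = 4+4+8+8+4+4+8+8 = 48

48


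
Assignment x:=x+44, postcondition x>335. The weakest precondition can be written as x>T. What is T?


Formula: wp(x:=E, P) = P[E/x] (substitute E for x in postcondition)
Step 1: Postcondition: x>335
Step 2: Substitute x+44 for x: x+44>335
Step 3: Solve for x: x > 335-44 = 291

291


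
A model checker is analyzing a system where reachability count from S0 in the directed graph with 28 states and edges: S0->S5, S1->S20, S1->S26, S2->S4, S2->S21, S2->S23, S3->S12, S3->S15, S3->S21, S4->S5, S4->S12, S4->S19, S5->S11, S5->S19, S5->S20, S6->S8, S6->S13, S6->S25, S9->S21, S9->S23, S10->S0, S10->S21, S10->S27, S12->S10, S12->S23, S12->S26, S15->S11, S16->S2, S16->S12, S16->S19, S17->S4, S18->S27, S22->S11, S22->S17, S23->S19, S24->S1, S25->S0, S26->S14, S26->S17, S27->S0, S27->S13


BFS from S0:
  layer 0: {S0}
  layer 1: {S5}
  layer 2: {S11, S19, S20}
Reachable set: {S0, S5, S11, S19, S20}
Count = 5

5


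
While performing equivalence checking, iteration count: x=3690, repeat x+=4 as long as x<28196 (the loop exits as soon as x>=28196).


Step 1: x goes from 3690 toward 28196 by 4; the body runs while x<28196, so iterations = ceil((bound-start)/step)
Step 2: Distance=24506
Step 3: ceil(24506/4)=6127

6127


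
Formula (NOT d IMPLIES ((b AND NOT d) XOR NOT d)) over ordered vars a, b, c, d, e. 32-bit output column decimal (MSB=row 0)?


Formula: (NOT d IMPLIES ((b AND NOT d) XOR NOT d)) over a, b, c, d, e (32 rows)
Evaluate each row (bits = a,b,c,d,e, MSB first):
  row 0 [00000]: (NOT 0 IMPLIES ((0 AND NOT 0) XOR NOT 0)) -> 1
  row 1 [00001]: (NOT 0 IMPLIES ((0 AND NOT 0) XOR NOT 0)) -> 1
  row 2 [00010]: (NOT 1 IMPLIES ((0 AND NOT 1) XOR NOT 1)) -> 1
  row 3 [00011]: (NOT 1 IMPLIES ((0 AND NOT 1) XOR NOT 1)) -> 1
  row 4 [00100]: (NOT 0 IMPLIES ((0 AND NOT 0) XOR NOT 0)) -> 1
  row 5 [00101]: (NOT 0 IMPLIES ((0 AND NOT 0) XOR NOT 0)) -> 1
  row 6 [00110]: (NOT 1 IMPLIES ((0 AND NOT 1) XOR NOT 1)) -> 1
  row 7 [00111]: (NOT 1 IMPLIES ((0 AND NOT 1) XOR NOT 1)) -> 1
  row 8 [01000]: (NOT 0 IMPLIES ((1 AND NOT 0) XOR NOT 0)) -> 0
  row 9 [01001]: (NOT 0 IMPLIES ((1 AND NOT 0) XOR NOT 0)) -> 0
  row 10 [01010]: (NOT 1 IMPLIES ((1 AND NOT 1) XOR NOT 1)) -> 1
  row 11 [01011]: (NOT 1 IMPLIES ((1 AND NOT 1) XOR NOT 1)) -> 1
  row 12 [01100]: (NOT 0 IMPLIES ((1 AND NOT 0) XOR NOT 0)) -> 0
  row 13 [01101]: (NOT 0 IMPLIES ((1 AND NOT 0) XOR NOT 0)) -> 0
  row 14 [01110]: (NOT 1 IMPLIES ((1 AND NOT 1) XOR NOT 1)) -> 1
  row 15 [01111]: (NOT 1 IMPLIES ((1 AND NOT 1) XOR NOT 1)) -> 1
  row 16 [10000]: (NOT 0 IMPLIES ((0 AND NOT 0) XOR NOT 0)) -> 1
  row 17 [10001]: (NOT 0 IMPLIES ((0 AND NOT 0) XOR NOT 0)) -> 1
  row 18 [10010]: (NOT 1 IMPLIES ((0 AND NOT 1) XOR NOT 1)) -> 1
  row 19 [10011]: (NOT 1 IMPLIES ((0 AND NOT 1) XOR NOT 1)) -> 1
  row 20 [10100]: (NOT 0 IMPLIES ((0 AND NOT 0) XOR NOT 0)) -> 1
  row 21 [10101]: (NOT 0 IMPLIES ((0 AND NOT 0) XOR NOT 0)) -> 1
  row 22 [10110]: (NOT 1 IMPLIES ((0 AND NOT 1) XOR NOT 1)) -> 1
  row 23 [10111]: (NOT 1 IMPLIES ((0 AND NOT 1) XOR NOT 1)) -> 1
  row 24 [11000]: (NOT 0 IMPLIES ((1 AND NOT 0) XOR NOT 0)) -> 0
  row 25 [11001]: (NOT 0 IMPLIES ((1 AND NOT 0) XOR NOT 0)) -> 0
  row 26 [11010]: (NOT 1 IMPLIES ((1 AND NOT 1) XOR NOT 1)) -> 1
  row 27 [11011]: (NOT 1 IMPLIES ((1 AND NOT 1) XOR NOT 1)) -> 1
  row 28 [11100]: (NOT 0 IMPLIES ((1 AND NOT 0) XOR NOT 0)) -> 0
  row 29 [11101]: (NOT 0 IMPLIES ((1 AND NOT 0) XOR NOT 0)) -> 0
  row 30 [11110]: (NOT 1 IMPLIES ((1 AND NOT 1) XOR NOT 1)) -> 1
  row 31 [11111]: (NOT 1 IMPLIES ((1 AND NOT 1) XOR NOT 1)) -> 1
Full result column, 4 rows per line (a,b,c fixed per line; d,e runs 00..11 left to right):
  rows 0-3 [a,b,c=000]: 1111  = hex F
  rows 4-7 [a,b,c=001]: 1111  = hex F
  rows 8-11 [a,b,c=010]: 0011  = hex 3
  rows 12-15 [a,b,c=011]: 0011  = hex 3
  rows 16-19 [a,b,c=100]: 1111  = hex F
  rows 20-23 [a,b,c=101]: 1111  = hex F
  rows 24-27 [a,b,c=110]: 0011  = hex 3
  rows 28-31 [a,b,c=111]: 0011  = hex 3
Output column (row 0 .. row 31) = 11111111001100111111111100110011
Output column grouped in 4s = 1111 1111 0011 0011 1111 1111 0011 0011 = 0xFF33FF33
Convert to decimal digit by digit (value = value*16 + digit):
  F -> 15
  15*16 + 15 (F) = 255
  255*16 + 3 = 4083
  4083*16 + 3 = 65331
  65331*16 + 15 (F) = 1045311
  1045311*16 + 15 (F) = 16724991
  16724991*16 + 3 = 267599859
  267599859*16 + 3 = 4281597747
Decimal = 4281597747

4281597747


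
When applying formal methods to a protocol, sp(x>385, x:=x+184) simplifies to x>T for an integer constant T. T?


Formula: sp(P, x:=E) = exists old_x. (x = E[old_x/x]) AND P[old_x/x] (old_x is the value of x before the assignment; eliminate old_x by solving x = E[old_x/x] for old_x)
Step 1: Precondition P: x>385, i.e. old_x > 385
Step 2: Assignment gives x = old_x + 184, so old_x = x - 184
Step 3: Substitute into P: x - 184 > 385
Step 4: Simplify: x > 385+184 = 569

569


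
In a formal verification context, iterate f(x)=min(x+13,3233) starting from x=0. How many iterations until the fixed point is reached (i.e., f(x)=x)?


Step 1: x=0, cap=3233, increment=13
Step 2: x grows by 13 each step until capped at 3233; fixed point is x=3233
Step 3: iterations = ceil(3233/13) = 249

249


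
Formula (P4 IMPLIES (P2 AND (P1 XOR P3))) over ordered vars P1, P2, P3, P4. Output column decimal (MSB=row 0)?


Formula: (P4 IMPLIES (P2 AND (P1 XOR P3))) over P1, P2, P3, P4 (16 rows)
Evaluate each row (bits = P1,P2,P3,P4, MSB first):
  row 0 [0000]: (0 IMPLIES (0 AND (0 XOR 0))) -> 1
  row 1 [0001]: (1 IMPLIES (0 AND (0 XOR 0))) -> 0
  row 2 [0010]: (0 IMPLIES (0 AND (0 XOR 1))) -> 1
  row 3 [0011]: (1 IMPLIES (0 AND (0 XOR 1))) -> 0
  row 4 [0100]: (0 IMPLIES (1 AND (0 XOR 0))) -> 1
  row 5 [0101]: (1 IMPLIES (1 AND (0 XOR 0))) -> 0
  row 6 [0110]: (0 IMPLIES (1 AND (0 XOR 1))) -> 1
  row 7 [0111]: (1 IMPLIES (1 AND (0 XOR 1))) -> 1
  row 8 [1000]: (0 IMPLIES (0 AND (1 XOR 0))) -> 1
  row 9 [1001]: (1 IMPLIES (0 AND (1 XOR 0))) -> 0
  row 10 [1010]: (0 IMPLIES (0 AND (1 XOR 1))) -> 1
  row 11 [1011]: (1 IMPLIES (0 AND (1 XOR 1))) -> 0
  row 12 [1100]: (0 IMPLIES (1 AND (1 XOR 0))) -> 1
  row 13 [1101]: (1 IMPLIES (1 AND (1 XOR 0))) -> 1
  row 14 [1110]: (0 IMPLIES (1 AND (1 XOR 1))) -> 1
  row 15 [1111]: (1 IMPLIES (1 AND (1 XOR 1))) -> 0
Full result column, 4 rows per line (P1,P2 fixed per line; P3,P4 runs 00..11 left to right):
  rows 0-3 [P1,P2=00]: 1010  = hex A
  rows 4-7 [P1,P2=01]: 1011  = hex B
  rows 8-11 [P1,P2=10]: 1010  = hex A
  rows 12-15 [P1,P2=11]: 1110  = hex E
Output column (row 0 .. row 15) = 1010101110101110
Output column grouped in 4s = 1010 1011 1010 1110 = 0xABAE
Convert to decimal digit by digit (value = value*16 + digit):
  A -> 10
  10*16 + 11 (B) = 171
  171*16 + 10 (A) = 2746
  2746*16 + 14 (E) = 43950
Decimal = 43950

43950


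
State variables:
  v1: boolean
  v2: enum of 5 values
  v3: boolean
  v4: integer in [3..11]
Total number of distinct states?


State space = product of domain sizes of all variables.
Domain sizes:
  v1 (boolean): 2
  v2 (enum of 5 values): 5
  v3 (boolean): 2
  v4 (integer in [3..11]): 9
Product = 2 * 5 * 2 * 9 = 180

180


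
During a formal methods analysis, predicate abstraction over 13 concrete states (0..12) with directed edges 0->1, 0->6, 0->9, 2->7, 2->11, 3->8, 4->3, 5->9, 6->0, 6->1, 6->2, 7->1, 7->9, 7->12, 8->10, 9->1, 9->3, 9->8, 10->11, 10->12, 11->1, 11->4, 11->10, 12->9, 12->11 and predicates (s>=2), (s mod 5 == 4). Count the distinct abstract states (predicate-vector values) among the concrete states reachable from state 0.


BFS from 0:
Concrete reachable: {0, 1, 2, 3, 4, 6, 7, 8, 9, 10, 11, 12}
Abstract via predicates (s>=2), (s mod 5 == 4):
  (0,0) <- {0, 1}
  (1,0) <- {2, 3, 6, 7, 8, 10, 11, 12}
  (1,1) <- {4, 9}
Distinct abstract states = 3

3


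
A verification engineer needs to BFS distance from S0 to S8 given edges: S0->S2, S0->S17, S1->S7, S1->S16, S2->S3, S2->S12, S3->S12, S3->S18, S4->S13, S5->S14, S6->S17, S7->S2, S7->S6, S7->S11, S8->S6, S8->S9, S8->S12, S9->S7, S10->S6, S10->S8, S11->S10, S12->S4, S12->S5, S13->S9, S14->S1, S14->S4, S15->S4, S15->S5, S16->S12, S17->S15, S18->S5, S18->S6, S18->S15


BFS layer-by-layer from S0:
  dist 0: {S0}
  dist 1: {S2, S17}
  dist 2: {S3, S12, S15}
  dist 3: {S4, S5, S18}
  dist 4: {S6, S13, S14}
  dist 5: {S1, S9}
  dist 6: {S7, S16}
  dist 7: {S11}
  dist 8: {S10}
  dist 9: {S8}
  -> S8 reached at distance 9
Shortest path length = 9

9


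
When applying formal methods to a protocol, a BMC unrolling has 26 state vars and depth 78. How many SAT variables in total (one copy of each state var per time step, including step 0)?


BMC unrolls to depth k, creating one copy of each state var for steps 0..k.
Step count = 78 + 1 = 79 (steps 0 through 78)
Vars per step = 26
Total = 26 * 79 = 2054

2054


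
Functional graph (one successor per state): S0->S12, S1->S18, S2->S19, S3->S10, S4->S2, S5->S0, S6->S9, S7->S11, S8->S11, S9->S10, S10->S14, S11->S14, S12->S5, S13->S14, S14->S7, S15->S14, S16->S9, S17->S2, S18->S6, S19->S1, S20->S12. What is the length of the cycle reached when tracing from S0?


Trace from S0 until a state repeats:
  S0 -> S12 -> S5 -> S0
S0 first seen at step 0, revisited at step 3.
Cycle length = 3 - 0 = 3

3


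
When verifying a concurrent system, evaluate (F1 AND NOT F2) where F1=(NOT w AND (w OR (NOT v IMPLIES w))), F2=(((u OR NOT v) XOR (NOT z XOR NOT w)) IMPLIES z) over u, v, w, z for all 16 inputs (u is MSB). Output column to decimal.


F1 = (NOT w AND (w OR (NOT v IMPLIES w)))
F2 = (((u OR NOT v) XOR (NOT z XOR NOT w)) IMPLIES z)
Counterexample to F1=>F2 is where F1=1 and F2=0.
Evaluate each row (bits = u,v,w,z, MSB first):
  row 0 [0000]: F1=0 F2=0 -> F1&~F2 -> 0
  row 1 [0001]: F1=0 F2=1 -> F1&~F2 -> 0
  row 2 [0010]: F1=0 F2=1 -> F1&~F2 -> 0
  row 3 [0011]: F1=0 F2=1 -> F1&~F2 -> 0
  row 4 [0100]: F1=1 F2=1 -> F1&~F2 -> 0
  row 5 [0101]: F1=1 F2=1 -> F1&~F2 -> 0
  row 6 [0110]: F1=0 F2=0 -> F1&~F2 -> 0
  row 7 [0111]: F1=0 F2=1 -> F1&~F2 -> 0
  row 8 [1000]: F1=0 F2=0 -> F1&~F2 -> 0
  row 9 [1001]: F1=0 F2=1 -> F1&~F2 -> 0
  row 10 [1010]: F1=0 F2=1 -> F1&~F2 -> 0
  row 11 [1011]: F1=0 F2=1 -> F1&~F2 -> 0
  row 12 [1100]: F1=1 F2=0 -> F1&~F2 -> 1
  row 13 [1101]: F1=1 F2=1 -> F1&~F2 -> 0
  row 14 [1110]: F1=0 F2=1 -> F1&~F2 -> 0
  row 15 [1111]: F1=0 F2=1 -> F1&~F2 -> 0
Full result column, 4 rows per line (u,v fixed per line; w,z runs 00..11 left to right):
  rows 0-3 [u,v=00]: 0000  = hex 0
  rows 4-7 [u,v=01]: 0000  = hex 0
  rows 8-11 [u,v=10]: 0000  = hex 0
  rows 12-15 [u,v=11]: 1000  = hex 8
Counterexample vector (row 0 .. row 15) = 0000000000001000
Output column grouped in 4s = 0000 0000 0000 1000 = 0x0008
Convert to decimal digit by digit (value = value*16 + digit):
  0 -> 0
  0*16 + 0 = 0
  0*16 + 0 = 0
  0*16 + 8 = 8
Decimal = 8

8


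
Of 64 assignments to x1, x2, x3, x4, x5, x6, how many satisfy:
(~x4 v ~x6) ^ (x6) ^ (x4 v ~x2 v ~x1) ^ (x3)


CNF with 4 clauses over 6 vars (64 assignments).
An assignment satisfies CNF iff every clause has >=1 true literal.
Check each row (bits = x1,x2,x3,x4,x5,x6; clause T/F shown):
  row 0 [000000]: clauses=TFTF -> 0
  row 1 [000001]: clauses=TTTF -> 0
  row 2 [000010]: clauses=TFTF -> 0
  row 3 [000011]: clauses=TTTF -> 0
  row 4 [000100]: clauses=TFTF -> 0
  (every remaining row is evaluated the same way; all 64 results are listed next)
Full result column, 8 rows per line (x1,x2,x3 fixed per line; x4,x5,x6 runs 000..111 left to right):
  rows 0-7 [x1,x2,x3=000]: 00000000  (ones: 0)
  rows 8-15 [x1,x2,x3=001]: 01010000  (ones: 2)
  rows 16-23 [x1,x2,x3=010]: 00000000  (ones: 0)
  rows 24-31 [x1,x2,x3=011]: 01010000  (ones: 2)
  rows 32-39 [x1,x2,x3=100]: 00000000  (ones: 0)
  rows 40-47 [x1,x2,x3=101]: 01010000  (ones: 2)
  rows 48-55 [x1,x2,x3=110]: 00000000  (ones: 0)
  rows 56-63 [x1,x2,x3=111]: 00000000  (ones: 0)
Satisfying assignments = 0+2+0+2+0+2+0+0 = 6

6


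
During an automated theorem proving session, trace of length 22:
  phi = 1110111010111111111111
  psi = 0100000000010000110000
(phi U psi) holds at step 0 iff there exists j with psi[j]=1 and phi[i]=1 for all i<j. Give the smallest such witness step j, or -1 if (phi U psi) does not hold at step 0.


(phi U psi) at 0: need smallest j with psi[j]=1 and phi[i]=1 for all i in [0,j).
Scan from step 0:
  step 0: phi=1, psi=0 -> continue
  step 1: psi=1 and phi held for [0,1) -> witness found
Witness step = 1

1


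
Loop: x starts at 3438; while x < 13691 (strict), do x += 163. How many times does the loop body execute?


Step 1: x goes from 3438 toward 13691 by 163; the body runs while x<13691, so iterations = ceil((bound-start)/step)
Step 2: Distance=10253
Step 3: ceil(10253/163)=63

63


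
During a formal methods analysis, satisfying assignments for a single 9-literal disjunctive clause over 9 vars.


Step 1: Total=2^9=512
Step 2: Unsat when all 9 false: 2^0=1
Step 3: Sat=512-1=511

511


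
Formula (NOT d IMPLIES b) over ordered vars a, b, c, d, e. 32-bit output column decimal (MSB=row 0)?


Formula: (NOT d IMPLIES b) over a, b, c, d, e (32 rows)
Evaluate each row (bits = a,b,c,d,e, MSB first):
  row 0 [00000]: (NOT 0 IMPLIES 0) -> 0
  row 1 [00001]: (NOT 0 IMPLIES 0) -> 0
  row 2 [00010]: (NOT 1 IMPLIES 0) -> 1
  row 3 [00011]: (NOT 1 IMPLIES 0) -> 1
  row 4 [00100]: (NOT 0 IMPLIES 0) -> 0
  row 5 [00101]: (NOT 0 IMPLIES 0) -> 0
  row 6 [00110]: (NOT 1 IMPLIES 0) -> 1
  row 7 [00111]: (NOT 1 IMPLIES 0) -> 1
  row 8 [01000]: (NOT 0 IMPLIES 1) -> 1
  row 9 [01001]: (NOT 0 IMPLIES 1) -> 1
  row 10 [01010]: (NOT 1 IMPLIES 1) -> 1
  row 11 [01011]: (NOT 1 IMPLIES 1) -> 1
  row 12 [01100]: (NOT 0 IMPLIES 1) -> 1
  row 13 [01101]: (NOT 0 IMPLIES 1) -> 1
  row 14 [01110]: (NOT 1 IMPLIES 1) -> 1
  row 15 [01111]: (NOT 1 IMPLIES 1) -> 1
  row 16 [10000]: (NOT 0 IMPLIES 0) -> 0
  row 17 [10001]: (NOT 0 IMPLIES 0) -> 0
  row 18 [10010]: (NOT 1 IMPLIES 0) -> 1
  row 19 [10011]: (NOT 1 IMPLIES 0) -> 1
  row 20 [10100]: (NOT 0 IMPLIES 0) -> 0
  row 21 [10101]: (NOT 0 IMPLIES 0) -> 0
  row 22 [10110]: (NOT 1 IMPLIES 0) -> 1
  row 23 [10111]: (NOT 1 IMPLIES 0) -> 1
  row 24 [11000]: (NOT 0 IMPLIES 1) -> 1
  row 25 [11001]: (NOT 0 IMPLIES 1) -> 1
  row 26 [11010]: (NOT 1 IMPLIES 1) -> 1
  row 27 [11011]: (NOT 1 IMPLIES 1) -> 1
  row 28 [11100]: (NOT 0 IMPLIES 1) -> 1
  row 29 [11101]: (NOT 0 IMPLIES 1) -> 1
  row 30 [11110]: (NOT 1 IMPLIES 1) -> 1
  row 31 [11111]: (NOT 1 IMPLIES 1) -> 1
Full result column, 4 rows per line (a,b,c fixed per line; d,e runs 00..11 left to right):
  rows 0-3 [a,b,c=000]: 0011  = hex 3
  rows 4-7 [a,b,c=001]: 0011  = hex 3
  rows 8-11 [a,b,c=010]: 1111  = hex F
  rows 12-15 [a,b,c=011]: 1111  = hex F
  rows 16-19 [a,b,c=100]: 0011  = hex 3
  rows 20-23 [a,b,c=101]: 0011  = hex 3
  rows 24-27 [a,b,c=110]: 1111  = hex F
  rows 28-31 [a,b,c=111]: 1111  = hex F
Output column (row 0 .. row 31) = 00110011111111110011001111111111
Output column grouped in 4s = 0011 0011 1111 1111 0011 0011 1111 1111 = 0x33FF33FF
Convert to decimal digit by digit (value = value*16 + digit):
  3 -> 3
  3*16 + 3 = 51
  51*16 + 15 (F) = 831
  831*16 + 15 (F) = 13311
  13311*16 + 3 = 212979
  212979*16 + 3 = 3407667
  3407667*16 + 15 (F) = 54522687
  54522687*16 + 15 (F) = 872363007
Decimal = 872363007

872363007


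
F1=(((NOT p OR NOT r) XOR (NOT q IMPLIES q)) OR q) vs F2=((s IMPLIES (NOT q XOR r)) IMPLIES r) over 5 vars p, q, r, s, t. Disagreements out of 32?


F1 = (((NOT p OR NOT r) XOR (NOT q IMPLIES q)) OR q)
F2 = ((s IMPLIES (NOT q XOR r)) IMPLIES r)
Evaluate both on each of 32 rows (bits = p,q,r,s,t):
  row 0 [00000]: F1=1 F2=0 (differ) -> 1
  row 1 [00001]: F1=1 F2=0 (differ) -> 1
  row 2 [00010]: F1=1 F2=0 (differ) -> 1
  row 3 [00011]: F1=1 F2=0 (differ) -> 1
  row 4 [00100]: F1=1 F2=1 -> 0
  row 5 [00101]: F1=1 F2=1 -> 0
  row 6 [00110]: F1=1 F2=1 -> 0
  row 7 [00111]: F1=1 F2=1 -> 0
  row 8 [01000]: F1=1 F2=0 (differ) -> 1
  row 9 [01001]: F1=1 F2=0 (differ) -> 1
  row 10 [01010]: F1=1 F2=1 -> 0
  row 11 [01011]: F1=1 F2=1 -> 0
  row 12 [01100]: F1=1 F2=1 -> 0
  row 13 [01101]: F1=1 F2=1 -> 0
  row 14 [01110]: F1=1 F2=1 -> 0
  row 15 [01111]: F1=1 F2=1 -> 0
  row 16 [10000]: F1=1 F2=0 (differ) -> 1
  row 17 [10001]: F1=1 F2=0 (differ) -> 1
  row 18 [10010]: F1=1 F2=0 (differ) -> 1
  row 19 [10011]: F1=1 F2=0 (differ) -> 1
  row 20 [10100]: F1=0 F2=1 (differ) -> 1
  row 21 [10101]: F1=0 F2=1 (differ) -> 1
  row 22 [10110]: F1=0 F2=1 (differ) -> 1
  row 23 [10111]: F1=0 F2=1 (differ) -> 1
  row 24 [11000]: F1=1 F2=0 (differ) -> 1
  row 25 [11001]: F1=1 F2=0 (differ) -> 1
  row 26 [11010]: F1=1 F2=1 -> 0
  row 27 [11011]: F1=1 F2=1 -> 0
  row 28 [11100]: F1=1 F2=1 -> 0
  row 29 [11101]: F1=1 F2=1 -> 0
  row 30 [11110]: F1=1 F2=1 -> 0
  row 31 [11111]: F1=1 F2=1 -> 0
Full result column, 8 rows per line (p,q fixed per line; r,s,t runs 000..111 left to right):
  rows 0-7 [p,q=00]: 11110000  (ones: 4)
  rows 8-15 [p,q=01]: 11000000  (ones: 2)
  rows 16-23 [p,q=10]: 11111111  (ones: 8)
  rows 24-31 [p,q=11]: 11000000  (ones: 2)
Disagreements = 4+2+8+2 = 16

16


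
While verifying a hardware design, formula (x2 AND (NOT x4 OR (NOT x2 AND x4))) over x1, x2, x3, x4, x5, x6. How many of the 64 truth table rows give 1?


Formula: (x2 AND (NOT x4 OR (NOT x2 AND x4))) over 6 vars (64 rows)
Evaluate each row (x1, x2, x3, x4, x5, x6 as bits, MSB first):
  row 0 [000000]: (0 AND (NOT 0 OR (NOT 0 AND 0))) -> 0
  row 1 [000001]: (0 AND (NOT 0 OR (NOT 0 AND 0))) -> 0
  row 2 [000010]: (0 AND (NOT 0 OR (NOT 0 AND 0))) -> 0
  row 3 [000011]: (0 AND (NOT 0 OR (NOT 0 AND 0))) -> 0
  row 4 [000100]: (0 AND (NOT 1 OR (NOT 0 AND 1))) -> 0
  (every remaining row is evaluated the same way; all 64 results are listed next)
Full result column, 8 rows per line (x1,x2,x3 fixed per line; x4,x5,x6 runs 000..111 left to right):
  rows 0-7 [x1,x2,x3=000]: 00000000  (ones: 0)
  rows 8-15 [x1,x2,x3=001]: 00000000  (ones: 0)
  rows 16-23 [x1,x2,x3=010]: 11110000  (ones: 4)
  rows 24-31 [x1,x2,x3=011]: 11110000  (ones: 4)
  rows 32-39 [x1,x2,x3=100]: 00000000  (ones: 0)
  rows 40-47 [x1,x2,x3=101]: 00000000  (ones: 0)
  rows 48-55 [x1,x2,x3=110]: 11110000  (ones: 4)
  rows 56-63 [x1,x2,x3=111]: 11110000  (ones: 4)
Count of 1-rows = 0+0+4+4+0+0+4+4 = 16

16


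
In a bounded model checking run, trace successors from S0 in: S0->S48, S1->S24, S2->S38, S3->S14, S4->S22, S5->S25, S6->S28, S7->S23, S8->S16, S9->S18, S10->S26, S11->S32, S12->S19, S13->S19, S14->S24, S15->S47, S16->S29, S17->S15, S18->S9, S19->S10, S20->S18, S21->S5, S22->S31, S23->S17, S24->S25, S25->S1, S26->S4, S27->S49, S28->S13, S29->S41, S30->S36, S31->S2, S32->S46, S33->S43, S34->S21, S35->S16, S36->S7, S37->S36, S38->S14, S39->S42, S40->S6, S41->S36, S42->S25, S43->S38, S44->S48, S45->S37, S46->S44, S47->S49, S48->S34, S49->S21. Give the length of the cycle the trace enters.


Trace from S0 until a state repeats:
  S0 -> S48 -> S34 -> S21 -> S5 -> S25 -> S1 -> S24 -> S25
S25 first seen at step 5, revisited at step 8.
Cycle length = 8 - 5 = 3

3


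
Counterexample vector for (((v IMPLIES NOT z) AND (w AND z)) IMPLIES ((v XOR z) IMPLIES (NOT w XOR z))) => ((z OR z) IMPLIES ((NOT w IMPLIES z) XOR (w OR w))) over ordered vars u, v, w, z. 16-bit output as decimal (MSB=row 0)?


F1 = (((v IMPLIES NOT z) AND (w AND z)) IMPLIES ((v XOR z) IMPLIES (NOT w XOR z)))
F2 = ((z OR z) IMPLIES ((NOT w IMPLIES z) XOR (w OR w)))
Counterexample to F1=>F2 is where F1=1 and F2=0.
Evaluate each row (bits = u,v,w,z, MSB first):
  row 0 [0000]: F1=1 F2=1 -> F1&~F2 -> 0
  row 1 [0001]: F1=1 F2=1 -> F1&~F2 -> 0
  row 2 [0010]: F1=1 F2=1 -> F1&~F2 -> 0
  row 3 [0011]: F1=1 F2=0 -> F1&~F2 -> 1
  row 4 [0100]: F1=1 F2=1 -> F1&~F2 -> 0
  row 5 [0101]: F1=1 F2=1 -> F1&~F2 -> 0
  row 6 [0110]: F1=1 F2=1 -> F1&~F2 -> 0
  row 7 [0111]: F1=1 F2=0 -> F1&~F2 -> 1
  row 8 [1000]: F1=1 F2=1 -> F1&~F2 -> 0
  row 9 [1001]: F1=1 F2=1 -> F1&~F2 -> 0
  row 10 [1010]: F1=1 F2=1 -> F1&~F2 -> 0
  row 11 [1011]: F1=1 F2=0 -> F1&~F2 -> 1
  row 12 [1100]: F1=1 F2=1 -> F1&~F2 -> 0
  row 13 [1101]: F1=1 F2=1 -> F1&~F2 -> 0
  row 14 [1110]: F1=1 F2=1 -> F1&~F2 -> 0
  row 15 [1111]: F1=1 F2=0 -> F1&~F2 -> 1
Full result column, 4 rows per line (u,v fixed per line; w,z runs 00..11 left to right):
  rows 0-3 [u,v=00]: 0001  = hex 1
  rows 4-7 [u,v=01]: 0001  = hex 1
  rows 8-11 [u,v=10]: 0001  = hex 1
  rows 12-15 [u,v=11]: 0001  = hex 1
Counterexample vector (row 0 .. row 15) = 0001000100010001
Output column grouped in 4s = 0001 0001 0001 0001 = 0x1111
Convert to decimal digit by digit (value = value*16 + digit):
  1 -> 1
  1*16 + 1 = 17
  17*16 + 1 = 273
  273*16 + 1 = 4369
Decimal = 4369

4369


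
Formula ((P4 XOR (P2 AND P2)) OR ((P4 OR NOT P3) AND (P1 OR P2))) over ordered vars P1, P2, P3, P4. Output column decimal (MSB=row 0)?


Formula: ((P4 XOR (P2 AND P2)) OR ((P4 OR NOT P3) AND (P1 OR P2))) over P1, P2, P3, P4 (16 rows)
Evaluate each row (bits = P1,P2,P3,P4, MSB first):
  row 0 [0000]: ((0 XOR (0 AND 0)) OR ((0 OR NOT 0) AND (0 OR 0))) -> 0
  row 1 [0001]: ((1 XOR (0 AND 0)) OR ((1 OR NOT 0) AND (0 OR 0))) -> 1
  row 2 [0010]: ((0 XOR (0 AND 0)) OR ((0 OR NOT 1) AND (0 OR 0))) -> 0
  row 3 [0011]: ((1 XOR (0 AND 0)) OR ((1 OR NOT 1) AND (0 OR 0))) -> 1
  row 4 [0100]: ((0 XOR (1 AND 1)) OR ((0 OR NOT 0) AND (0 OR 1))) -> 1
  row 5 [0101]: ((1 XOR (1 AND 1)) OR ((1 OR NOT 0) AND (0 OR 1))) -> 1
  row 6 [0110]: ((0 XOR (1 AND 1)) OR ((0 OR NOT 1) AND (0 OR 1))) -> 1
  row 7 [0111]: ((1 XOR (1 AND 1)) OR ((1 OR NOT 1) AND (0 OR 1))) -> 1
  row 8 [1000]: ((0 XOR (0 AND 0)) OR ((0 OR NOT 0) AND (1 OR 0))) -> 1
  row 9 [1001]: ((1 XOR (0 AND 0)) OR ((1 OR NOT 0) AND (1 OR 0))) -> 1
  row 10 [1010]: ((0 XOR (0 AND 0)) OR ((0 OR NOT 1) AND (1 OR 0))) -> 0
  row 11 [1011]: ((1 XOR (0 AND 0)) OR ((1 OR NOT 1) AND (1 OR 0))) -> 1
  row 12 [1100]: ((0 XOR (1 AND 1)) OR ((0 OR NOT 0) AND (1 OR 1))) -> 1
  row 13 [1101]: ((1 XOR (1 AND 1)) OR ((1 OR NOT 0) AND (1 OR 1))) -> 1
  row 14 [1110]: ((0 XOR (1 AND 1)) OR ((0 OR NOT 1) AND (1 OR 1))) -> 1
  row 15 [1111]: ((1 XOR (1 AND 1)) OR ((1 OR NOT 1) AND (1 OR 1))) -> 1
Full result column, 4 rows per line (P1,P2 fixed per line; P3,P4 runs 00..11 left to right):
  rows 0-3 [P1,P2=00]: 0101  = hex 5
  rows 4-7 [P1,P2=01]: 1111  = hex F
  rows 8-11 [P1,P2=10]: 1101  = hex D
  rows 12-15 [P1,P2=11]: 1111  = hex F
Output column (row 0 .. row 15) = 0101111111011111
Output column grouped in 4s = 0101 1111 1101 1111 = 0x5FDF
Convert to decimal digit by digit (value = value*16 + digit):
  5 -> 5
  5*16 + 15 (F) = 95
  95*16 + 13 (D) = 1533
  1533*16 + 15 (F) = 24543
Decimal = 24543

24543


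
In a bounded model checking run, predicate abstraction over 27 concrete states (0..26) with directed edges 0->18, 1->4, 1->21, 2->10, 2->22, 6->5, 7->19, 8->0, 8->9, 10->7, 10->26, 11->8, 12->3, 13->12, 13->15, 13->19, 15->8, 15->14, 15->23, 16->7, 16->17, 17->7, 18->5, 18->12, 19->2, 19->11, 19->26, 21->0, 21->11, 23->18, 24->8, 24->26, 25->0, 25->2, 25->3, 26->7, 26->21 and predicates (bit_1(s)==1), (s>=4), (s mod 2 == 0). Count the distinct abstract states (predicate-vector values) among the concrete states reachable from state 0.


BFS from 0:
Concrete reachable: {0, 3, 5, 12, 18}
Abstract via predicates (bit_1(s)==1), (s>=4), (s mod 2 == 0):
  (0,0,1) <- {0}
  (0,1,0) <- {5}
  (0,1,1) <- {12}
  (1,0,0) <- {3}
  (1,1,1) <- {18}
Distinct abstract states = 5

5


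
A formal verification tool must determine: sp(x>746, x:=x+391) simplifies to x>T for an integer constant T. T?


Formula: sp(P, x:=E) = exists old_x. (x = E[old_x/x]) AND P[old_x/x] (old_x is the value of x before the assignment; eliminate old_x by solving x = E[old_x/x] for old_x)
Step 1: Precondition P: x>746, i.e. old_x > 746
Step 2: Assignment gives x = old_x + 391, so old_x = x - 391
Step 3: Substitute into P: x - 391 > 746
Step 4: Simplify: x > 746+391 = 1137

1137


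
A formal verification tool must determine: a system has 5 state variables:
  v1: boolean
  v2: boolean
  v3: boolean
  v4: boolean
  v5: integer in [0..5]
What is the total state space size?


State space = product of domain sizes of all variables.
Domain sizes:
  v1 (boolean): 2
  v2 (boolean): 2
  v3 (boolean): 2
  v4 (boolean): 2
  v5 (integer in [0..5]): 6
Product = 2 * 2 * 2 * 2 * 6 = 96

96


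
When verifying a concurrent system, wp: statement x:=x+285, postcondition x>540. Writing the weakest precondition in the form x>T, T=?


Formula: wp(x:=E, P) = P[E/x] (substitute E for x in postcondition)
Step 1: Postcondition: x>540
Step 2: Substitute x+285 for x: x+285>540
Step 3: Solve for x: x > 540-285 = 255

255


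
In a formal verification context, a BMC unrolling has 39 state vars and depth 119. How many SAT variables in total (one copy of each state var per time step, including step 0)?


BMC unrolls to depth k, creating one copy of each state var for steps 0..k.
Step count = 119 + 1 = 120 (steps 0 through 119)
Vars per step = 39
Total = 39 * 120 = 4680

4680


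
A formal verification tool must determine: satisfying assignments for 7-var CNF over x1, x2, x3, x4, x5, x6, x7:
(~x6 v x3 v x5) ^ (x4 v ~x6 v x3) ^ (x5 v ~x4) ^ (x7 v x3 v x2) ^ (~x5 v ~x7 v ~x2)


CNF with 5 clauses over 7 vars (128 assignments).
An assignment satisfies CNF iff every clause has >=1 true literal.
Check each row (bits = x1,x2,x3,x4,x5,x6,x7; clause T/F shown):
  row 0 [0000000]: clauses=TTTFT -> 0
  row 1 [0000001]: clauses=TTTTT -> 1
  row 2 [0000010]: clauses=FFTFT -> 0
  row 3 [0000011]: clauses=FFTTT -> 0
  row 4 [0000100]: clauses=TTTFT -> 0
  (every remaining row is evaluated the same way; all 128 results are listed next)
Full result column, 8 rows per line (x1,x2,x3,x4 fixed per line; x5,x6,x7 runs 000..111 left to right):
  rows 0-7 [x1,x2,x3,x4=0000]: 01000100  (ones: 2)
  rows 8-15 [x1,x2,x3,x4=0001]: 00000101  (ones: 2)
  rows 16-23 [x1,x2,x3,x4=0010]: 11111111  (ones: 8)
  rows 24-31 [x1,x2,x3,x4=0011]: 00001111  (ones: 4)
  rows 32-39 [x1,x2,x3,x4=0100]: 11001000  (ones: 3)
  rows 40-47 [x1,x2,x3,x4=0101]: 00001010  (ones: 2)
  rows 48-55 [x1,x2,x3,x4=0110]: 11111010  (ones: 6)
  rows 56-63 [x1,x2,x3,x4=0111]: 00001010  (ones: 2)
  rows 64-71 [x1,x2,x3,x4=1000]: 01000100  (ones: 2)
  rows 72-79 [x1,x2,x3,x4=1001]: 00000101  (ones: 2)
  rows 80-87 [x1,x2,x3,x4=1010]: 11111111  (ones: 8)
  rows 88-95 [x1,x2,x3,x4=1011]: 00001111  (ones: 4)
  rows 96-103 [x1,x2,x3,x4=1100]: 11001000  (ones: 3)
  rows 104-111 [x1,x2,x3,x4=1101]: 00001010  (ones: 2)
  rows 112-119 [x1,x2,x3,x4=1110]: 11111010  (ones: 6)
  rows 120-127 [x1,x2,x3,x4=1111]: 00001010  (ones: 2)
Satisfying assignments = 2+2+8+4+3+2+6+2+2+2+8+4+3+2+6+2 = 58

58
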